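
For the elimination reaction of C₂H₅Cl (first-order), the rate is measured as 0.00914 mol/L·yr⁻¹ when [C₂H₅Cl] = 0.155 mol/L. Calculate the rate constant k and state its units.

0.05897 yr⁻¹

Step 1: rate = k[C₂H₅Cl]^1, so k = rate / [C₂H₅Cl]^1.
Step 2: k = 0.00914 / (0.155)^1 = 0.00914 / 0.155.
Step 3: k = 0.05897 yr⁻¹.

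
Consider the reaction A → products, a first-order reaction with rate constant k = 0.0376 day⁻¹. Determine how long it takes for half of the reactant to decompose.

18.43 day

Step 1: For a first-order reaction, t₁/₂ = ln(2)/k
Step 2: t₁/₂ = ln(2)/0.0376
Step 3: t₁/₂ = 0.6931/0.0376 = 18.43 day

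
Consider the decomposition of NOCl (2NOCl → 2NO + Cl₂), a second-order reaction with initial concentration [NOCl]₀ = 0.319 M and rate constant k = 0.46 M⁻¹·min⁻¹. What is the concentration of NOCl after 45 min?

0.04196 M

Step 1: For a second-order reaction: 1/[NOCl] = 1/[NOCl]₀ + kt
Step 2: 1/[NOCl] = 1/0.319 + 0.46 × 45
Step 3: 1/[NOCl] = 3.135 + 20.7 = 23.83
Step 4: [NOCl] = 1/23.83 = 0.04196 M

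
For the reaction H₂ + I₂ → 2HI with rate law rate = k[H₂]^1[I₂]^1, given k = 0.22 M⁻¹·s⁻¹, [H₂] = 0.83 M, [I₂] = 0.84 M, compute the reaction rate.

0.1534 M/s

Step 1: The rate law is rate = k[H₂]^1[I₂]^1
Step 2: Substitute: rate = 0.22 × (0.83)^1 × (0.84)^1
Step 3: rate = 0.22 × 0.83 × 0.84 = 0.153384 M/s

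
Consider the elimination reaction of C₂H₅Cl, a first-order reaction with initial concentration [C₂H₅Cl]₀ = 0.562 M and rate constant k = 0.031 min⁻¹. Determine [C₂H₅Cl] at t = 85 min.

0.04031 M

Step 1: For a first-order reaction: [C₂H₅Cl] = [C₂H₅Cl]₀ × e^(-kt)
Step 2: [C₂H₅Cl] = 0.562 × e^(-0.031 × 85)
Step 3: [C₂H₅Cl] = 0.562 × e^(-2.635)
Step 4: [C₂H₅Cl] = 0.562 × 0.071719 = 0.04031 M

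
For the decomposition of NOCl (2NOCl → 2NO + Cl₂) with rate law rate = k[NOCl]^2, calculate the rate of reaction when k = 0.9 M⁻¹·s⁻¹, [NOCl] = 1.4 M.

1.764 M/s

Step 1: Identify the rate law: rate = k[NOCl]^2
Step 2: Substitute values: rate = 0.9 × (1.4)^2
Step 3: Calculate: rate = 0.9 × 1.96 = 1.764 M/s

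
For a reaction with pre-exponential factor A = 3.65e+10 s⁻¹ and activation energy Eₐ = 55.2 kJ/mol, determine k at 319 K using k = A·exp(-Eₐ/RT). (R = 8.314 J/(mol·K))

3.34e+01 s⁻¹

Step 1: Use the Arrhenius equation: k = A × exp(-Eₐ/RT)
Step 2: Convert Eₐ to J/mol: 55.2 kJ/mol = 55200 J/mol
Step 3: Calculate the exponent: -Eₐ/(RT) = -55200/(8.314 × 319) = -20.81318
Step 4: k = 3.65e+10 × exp(-20.81318)
Step 5: k = 3.65e+10 × 9.14010e-10 = 3.3361e+01 s⁻¹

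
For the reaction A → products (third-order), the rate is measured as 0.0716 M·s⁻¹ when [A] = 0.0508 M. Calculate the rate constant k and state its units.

546.2 M⁻²·s⁻¹

Step 1: rate = k[A]^3, so k = rate / [A]^3.
Step 2: k = 0.0716 / (0.0508)^3 = 0.0716 / 0.0001311.
Step 3: k = 546.2 M⁻²·s⁻¹.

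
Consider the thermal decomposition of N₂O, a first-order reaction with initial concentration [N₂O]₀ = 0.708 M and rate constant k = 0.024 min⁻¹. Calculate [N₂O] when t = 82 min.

0.09893 M

Step 1: For a first-order reaction: [N₂O] = [N₂O]₀ × e^(-kt)
Step 2: [N₂O] = 0.708 × e^(-0.024 × 82)
Step 3: [N₂O] = 0.708 × e^(-1.968)
Step 4: [N₂O] = 0.708 × 0.139736 = 0.09893 M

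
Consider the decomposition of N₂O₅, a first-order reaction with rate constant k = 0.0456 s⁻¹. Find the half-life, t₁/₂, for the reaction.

15.2 s

Step 1: For a first-order reaction, t₁/₂ = ln(2)/k
Step 2: t₁/₂ = ln(2)/0.0456
Step 3: t₁/₂ = 0.6931/0.0456 = 15.2 s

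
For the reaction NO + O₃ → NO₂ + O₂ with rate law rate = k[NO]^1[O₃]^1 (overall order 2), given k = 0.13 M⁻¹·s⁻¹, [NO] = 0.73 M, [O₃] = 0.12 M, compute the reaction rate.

0.01139 M/s

Step 1: The rate law is rate = k[NO]^1[O₃]^1, overall order = 1+1 = 2
Step 2: Substitute values: rate = 0.13 × (0.73)^1 × (0.12)^1
Step 3: rate = 0.13 × 0.73 × 0.12 = 0.011388 M/s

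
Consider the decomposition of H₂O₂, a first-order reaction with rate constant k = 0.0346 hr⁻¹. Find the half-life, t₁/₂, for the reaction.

20.03 hr

Step 1: For a first-order reaction, t₁/₂ = ln(2)/k
Step 2: t₁/₂ = ln(2)/0.0346
Step 3: t₁/₂ = 0.6931/0.0346 = 20.03 hr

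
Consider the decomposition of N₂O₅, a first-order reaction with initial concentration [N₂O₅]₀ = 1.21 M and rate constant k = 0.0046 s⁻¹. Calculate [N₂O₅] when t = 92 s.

0.7925 M

Step 1: For a first-order reaction: [N₂O₅] = [N₂O₅]₀ × e^(-kt)
Step 2: [N₂O₅] = 1.21 × e^(-0.0046 × 92)
Step 3: [N₂O₅] = 1.21 × e^(-0.4232)
Step 4: [N₂O₅] = 1.21 × 0.654948 = 0.7925 M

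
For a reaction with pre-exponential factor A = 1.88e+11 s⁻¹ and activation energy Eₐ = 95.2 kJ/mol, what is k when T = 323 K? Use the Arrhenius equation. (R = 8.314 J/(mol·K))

7.55e-05 s⁻¹

Step 1: Use the Arrhenius equation: k = A × exp(-Eₐ/RT)
Step 2: Convert Eₐ to J/mol: 95.2 kJ/mol = 95200 J/mol
Step 3: Calculate the exponent: -Eₐ/(RT) = -95200/(8.314 × 323) = -35.45067
Step 4: k = 1.88e+11 × exp(-35.45067)
Step 5: k = 1.88e+11 × 4.01763e-16 = 7.5531e-05 s⁻¹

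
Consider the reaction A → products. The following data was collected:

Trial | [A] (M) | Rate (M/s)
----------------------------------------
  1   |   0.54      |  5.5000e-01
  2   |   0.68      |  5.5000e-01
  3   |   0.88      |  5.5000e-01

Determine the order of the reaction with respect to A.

zeroth order (0)

Step 1: Compare trials - when concentration changes, rate stays constant.
Step 2: rate₂/rate₁ = 5.5000e-01/5.5000e-01 = 1
Step 3: [A]₂/[A]₁ = 0.68/0.54 = 1.259
Step 4: Since rate ratio ≈ (conc ratio)^0, the reaction is zeroth order.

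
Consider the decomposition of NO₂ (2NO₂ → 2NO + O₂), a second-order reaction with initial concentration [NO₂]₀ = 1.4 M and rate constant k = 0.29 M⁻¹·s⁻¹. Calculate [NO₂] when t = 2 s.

0.7726 M

Step 1: For a second-order reaction: 1/[NO₂] = 1/[NO₂]₀ + kt
Step 2: 1/[NO₂] = 1/1.4 + 0.29 × 2
Step 3: 1/[NO₂] = 0.7143 + 0.58 = 1.294
Step 4: [NO₂] = 1/1.294 = 0.7726 M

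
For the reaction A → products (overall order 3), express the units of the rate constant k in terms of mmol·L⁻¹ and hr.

(mmol·L⁻¹)⁻²·hr⁻¹

Step 1: For overall order n, rate = k × (concentration)^n.
Step 2: Rate has units mmol·L⁻¹·hr⁻¹; concentration term has units (mmol·L⁻¹)^3.
Step 3: k = rate / (concentration)^n, so units of k = (mmol·L⁻¹)^(1-3)·hr⁻¹ = (mmol·L⁻¹)⁻²·hr⁻¹.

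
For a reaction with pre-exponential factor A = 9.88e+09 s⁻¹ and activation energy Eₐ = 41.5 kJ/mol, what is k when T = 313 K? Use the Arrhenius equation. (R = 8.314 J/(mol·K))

1.17e+03 s⁻¹

Step 1: Use the Arrhenius equation: k = A × exp(-Eₐ/RT)
Step 2: Convert Eₐ to J/mol: 41.5 kJ/mol = 41500 J/mol
Step 3: Calculate the exponent: -Eₐ/(RT) = -41500/(8.314 × 313) = -15.94754
Step 4: k = 9.88e+09 × exp(-15.94754)
Step 5: k = 9.88e+09 × 1.18596e-07 = 1.1717e+03 s⁻¹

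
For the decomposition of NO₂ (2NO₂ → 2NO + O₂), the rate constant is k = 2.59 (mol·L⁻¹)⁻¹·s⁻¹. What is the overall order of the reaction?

second order (2)

Step 1: The units of k for an nth-order reaction are (concentration)^(1-n)·(time)⁻¹.
Step 2: Here k has units (mol·L⁻¹)⁻¹·s⁻¹, so the concentration exponent is -1.
Step 3: 1 - n = -1 ⇒ n = 2. The reaction is second order.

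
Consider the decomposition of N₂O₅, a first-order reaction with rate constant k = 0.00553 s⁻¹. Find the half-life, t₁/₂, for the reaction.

125.3 s

Step 1: For a first-order reaction, t₁/₂ = ln(2)/k
Step 2: t₁/₂ = ln(2)/0.00553
Step 3: t₁/₂ = 0.6931/0.00553 = 125.3 s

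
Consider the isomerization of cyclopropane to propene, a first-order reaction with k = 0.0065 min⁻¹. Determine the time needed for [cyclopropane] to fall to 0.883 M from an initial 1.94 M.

121.1 min

Step 1: For first-order: t = ln([cyclopropane]₀/[cyclopropane])/k
Step 2: t = ln(1.94/0.883)/0.0065
Step 3: t = ln(2.197)/0.0065
Step 4: t = 0.7871/0.0065 = 121.1 min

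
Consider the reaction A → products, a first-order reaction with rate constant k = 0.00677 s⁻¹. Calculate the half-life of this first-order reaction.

102.4 s

Step 1: For a first-order reaction, t₁/₂ = ln(2)/k
Step 2: t₁/₂ = ln(2)/0.00677
Step 3: t₁/₂ = 0.6931/0.00677 = 102.4 s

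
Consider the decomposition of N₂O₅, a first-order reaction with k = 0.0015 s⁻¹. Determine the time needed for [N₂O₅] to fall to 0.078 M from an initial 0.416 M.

1116 s

Step 1: For first-order: t = ln([N₂O₅]₀/[N₂O₅])/k
Step 2: t = ln(0.416/0.078)/0.0015
Step 3: t = ln(5.333)/0.0015
Step 4: t = 1.674/0.0015 = 1116 s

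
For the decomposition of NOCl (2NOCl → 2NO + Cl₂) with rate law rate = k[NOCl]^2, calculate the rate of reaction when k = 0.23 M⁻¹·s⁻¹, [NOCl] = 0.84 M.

0.1623 M/s

Step 1: Identify the rate law: rate = k[NOCl]^2
Step 2: Substitute values: rate = 0.23 × (0.84)^2
Step 3: Calculate: rate = 0.23 × 0.7056 = 0.162288 M/s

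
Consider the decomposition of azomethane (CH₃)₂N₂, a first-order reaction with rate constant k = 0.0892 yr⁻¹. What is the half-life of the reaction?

7.771 yr

Step 1: For a first-order reaction, t₁/₂ = ln(2)/k
Step 2: t₁/₂ = ln(2)/0.0892
Step 3: t₁/₂ = 0.6931/0.0892 = 7.771 yr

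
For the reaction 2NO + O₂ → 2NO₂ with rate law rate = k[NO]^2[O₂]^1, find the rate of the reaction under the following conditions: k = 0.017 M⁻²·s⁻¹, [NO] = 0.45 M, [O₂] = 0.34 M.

0.00117 M/s

Step 1: The rate law is rate = k[NO]^2[O₂]^1
Step 2: Substitute: rate = 0.017 × (0.45)^2 × (0.34)^1
Step 3: rate = 0.017 × 0.2025 × 0.34 = 0.00117045 M/s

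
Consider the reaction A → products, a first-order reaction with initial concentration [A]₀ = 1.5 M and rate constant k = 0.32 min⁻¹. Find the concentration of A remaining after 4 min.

0.4171 M

Step 1: For a first-order reaction: [A] = [A]₀ × e^(-kt)
Step 2: [A] = 1.5 × e^(-0.32 × 4)
Step 3: [A] = 1.5 × e^(-1.28)
Step 4: [A] = 1.5 × 0.278037 = 0.4171 M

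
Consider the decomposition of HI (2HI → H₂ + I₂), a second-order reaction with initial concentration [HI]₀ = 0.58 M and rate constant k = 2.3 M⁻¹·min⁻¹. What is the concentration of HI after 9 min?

0.04459 M

Step 1: For a second-order reaction: 1/[HI] = 1/[HI]₀ + kt
Step 2: 1/[HI] = 1/0.58 + 2.3 × 9
Step 3: 1/[HI] = 1.724 + 20.7 = 22.42
Step 4: [HI] = 1/22.42 = 0.04459 M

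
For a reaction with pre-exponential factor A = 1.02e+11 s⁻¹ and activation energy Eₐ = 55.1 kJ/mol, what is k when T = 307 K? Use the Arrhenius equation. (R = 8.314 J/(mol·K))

4.30e+01 s⁻¹

Step 1: Use the Arrhenius equation: k = A × exp(-Eₐ/RT)
Step 2: Convert Eₐ to J/mol: 55.1 kJ/mol = 55100 J/mol
Step 3: Calculate the exponent: -Eₐ/(RT) = -55100/(8.314 × 307) = -21.58754
Step 4: k = 1.02e+11 × exp(-21.58754)
Step 5: k = 1.02e+11 × 4.21357e-10 = 4.2978e+01 s⁻¹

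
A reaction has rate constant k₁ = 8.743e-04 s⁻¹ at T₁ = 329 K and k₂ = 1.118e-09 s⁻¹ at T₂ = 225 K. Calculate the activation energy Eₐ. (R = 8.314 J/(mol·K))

80.3 kJ/mol

Step 1: Use the two-temperature Arrhenius form: ln(k₂/k₁) = -Eₐ/R × (1/T₂ - 1/T₁)
Step 2: ln(k₂/k₁) = ln(1.118e-09/8.743e-04) = ln(1.27874e-06) = -13.5696
Step 3: 1/T₂ - 1/T₁ = 1/225 - 1/329 = 1.404931e-03 K⁻¹
Step 4: Eₐ = -R × ln(k₂/k₁) / (1/T₂ - 1/T₁) = -8.314 × -13.5696 / 1.404931e-03
Step 5: Eₐ = 8.0301e+04 J/mol = 80.3 kJ/mol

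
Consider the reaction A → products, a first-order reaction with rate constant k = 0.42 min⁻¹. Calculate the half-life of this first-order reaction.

1.65 min

Step 1: For a first-order reaction, t₁/₂ = ln(2)/k
Step 2: t₁/₂ = ln(2)/0.42
Step 3: t₁/₂ = 0.6931/0.42 = 1.65 min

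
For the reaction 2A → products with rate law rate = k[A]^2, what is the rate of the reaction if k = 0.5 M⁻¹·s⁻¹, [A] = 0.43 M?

0.09245 M/s

Step 1: Identify the rate law: rate = k[A]^2
Step 2: Substitute values: rate = 0.5 × (0.43)^2
Step 3: Calculate: rate = 0.5 × 0.1849 = 0.09245 M/s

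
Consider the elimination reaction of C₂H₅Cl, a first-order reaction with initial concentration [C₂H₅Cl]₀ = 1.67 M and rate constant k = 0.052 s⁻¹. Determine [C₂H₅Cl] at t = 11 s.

0.9425 M

Step 1: For a first-order reaction: [C₂H₅Cl] = [C₂H₅Cl]₀ × e^(-kt)
Step 2: [C₂H₅Cl] = 1.67 × e^(-0.052 × 11)
Step 3: [C₂H₅Cl] = 1.67 × e^(-0.572)
Step 4: [C₂H₅Cl] = 1.67 × 0.564396 = 0.9425 M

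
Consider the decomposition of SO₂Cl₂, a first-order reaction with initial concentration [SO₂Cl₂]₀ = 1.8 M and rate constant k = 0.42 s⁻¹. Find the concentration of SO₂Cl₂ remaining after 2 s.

0.7771 M

Step 1: For a first-order reaction: [SO₂Cl₂] = [SO₂Cl₂]₀ × e^(-kt)
Step 2: [SO₂Cl₂] = 1.8 × e^(-0.42 × 2)
Step 3: [SO₂Cl₂] = 1.8 × e^(-0.84)
Step 4: [SO₂Cl₂] = 1.8 × 0.431711 = 0.7771 M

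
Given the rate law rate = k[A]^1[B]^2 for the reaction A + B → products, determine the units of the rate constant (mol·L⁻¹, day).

(mol·L⁻¹)⁻²·day⁻¹

Step 1: Overall order = 1 + 2 = 3.
Step 2: rate has units mol·L⁻¹·day⁻¹; [A]^1[B]^2 has units (mol·L⁻¹)^3.
Step 3: k = rate/([A]^1[B]^2), so units of k = (mol·L⁻¹)^(1-3)·day⁻¹ = (mol·L⁻¹)⁻²·day⁻¹.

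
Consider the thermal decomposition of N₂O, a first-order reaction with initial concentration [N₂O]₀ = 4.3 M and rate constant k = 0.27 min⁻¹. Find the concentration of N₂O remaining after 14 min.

0.09814 M

Step 1: For a first-order reaction: [N₂O] = [N₂O]₀ × e^(-kt)
Step 2: [N₂O] = 4.3 × e^(-0.27 × 14)
Step 3: [N₂O] = 4.3 × e^(-3.78)
Step 4: [N₂O] = 4.3 × 0.0228227 = 0.09814 M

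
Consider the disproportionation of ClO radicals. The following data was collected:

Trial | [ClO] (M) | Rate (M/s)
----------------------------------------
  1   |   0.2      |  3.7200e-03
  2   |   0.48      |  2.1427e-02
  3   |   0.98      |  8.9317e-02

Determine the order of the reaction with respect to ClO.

second order (2)

Step 1: Compare trials to find order n where rate₂/rate₁ = ([ClO]₂/[ClO]₁)^n
Step 2: rate₂/rate₁ = 2.1427e-02/3.7200e-03 = 5.76
Step 3: [ClO]₂/[ClO]₁ = 0.48/0.2 = 2.4
Step 4: n = ln(5.76)/ln(2.4) = 2.00 ≈ 2
Step 5: The reaction is second order in ClO.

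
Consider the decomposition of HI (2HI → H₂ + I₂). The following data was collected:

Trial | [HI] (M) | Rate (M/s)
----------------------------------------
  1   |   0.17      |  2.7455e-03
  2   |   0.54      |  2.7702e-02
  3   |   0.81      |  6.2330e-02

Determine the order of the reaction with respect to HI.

second order (2)

Step 1: Compare trials to find order n where rate₂/rate₁ = ([HI]₂/[HI]₁)^n
Step 2: rate₂/rate₁ = 2.7702e-02/2.7455e-03 = 10.09
Step 3: [HI]₂/[HI]₁ = 0.54/0.17 = 3.176
Step 4: n = ln(10.09)/ln(3.176) = 2.00 ≈ 2
Step 5: The reaction is second order in HI.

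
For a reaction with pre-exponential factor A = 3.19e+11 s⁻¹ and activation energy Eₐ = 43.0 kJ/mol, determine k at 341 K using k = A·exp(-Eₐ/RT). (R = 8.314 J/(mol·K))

8.26e+04 s⁻¹

Step 1: Use the Arrhenius equation: k = A × exp(-Eₐ/RT)
Step 2: Convert Eₐ to J/mol: 43.0 kJ/mol = 43000 J/mol
Step 3: Calculate the exponent: -Eₐ/(RT) = -43000/(8.314 × 341) = -15.16715
Step 4: k = 3.19e+11 × exp(-15.16715)
Step 5: k = 3.19e+11 × 2.58816e-07 = 8.2562e+04 s⁻¹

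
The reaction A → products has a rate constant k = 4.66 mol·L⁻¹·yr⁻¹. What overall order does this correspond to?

zeroth order (0)

Step 1: The units of k for an nth-order reaction are (concentration)^(1-n)·(time)⁻¹.
Step 2: Here k has units mol·L⁻¹·yr⁻¹, so the concentration exponent is 1.
Step 3: 1 - n = 1 ⇒ n = 0. The reaction is zeroth order.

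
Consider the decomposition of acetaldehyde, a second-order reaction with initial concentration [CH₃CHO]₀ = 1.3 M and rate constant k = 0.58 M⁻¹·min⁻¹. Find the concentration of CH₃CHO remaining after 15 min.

0.1056 M

Step 1: For a second-order reaction: 1/[CH₃CHO] = 1/[CH₃CHO]₀ + kt
Step 2: 1/[CH₃CHO] = 1/1.3 + 0.58 × 15
Step 3: 1/[CH₃CHO] = 0.7692 + 8.7 = 9.469
Step 4: [CH₃CHO] = 1/9.469 = 0.1056 M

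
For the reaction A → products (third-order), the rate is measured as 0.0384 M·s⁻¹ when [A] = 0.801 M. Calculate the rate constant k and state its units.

0.07472 M⁻²·s⁻¹

Step 1: rate = k[A]^3, so k = rate / [A]^3.
Step 2: k = 0.0384 / (0.801)^3 = 0.0384 / 0.5139.
Step 3: k = 0.07472 M⁻²·s⁻¹.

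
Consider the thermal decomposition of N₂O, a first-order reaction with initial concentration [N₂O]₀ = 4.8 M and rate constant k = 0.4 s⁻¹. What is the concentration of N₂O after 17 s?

0.005346 M

Step 1: For a first-order reaction: [N₂O] = [N₂O]₀ × e^(-kt)
Step 2: [N₂O] = 4.8 × e^(-0.4 × 17)
Step 3: [N₂O] = 4.8 × e^(-6.8)
Step 4: [N₂O] = 4.8 × 0.00111378 = 0.005346 M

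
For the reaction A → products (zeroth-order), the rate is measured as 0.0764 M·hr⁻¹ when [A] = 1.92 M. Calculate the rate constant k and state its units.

0.0764 M·hr⁻¹

Step 1: For a zeroth-order reaction, rate = k (independent of concentration).
Step 2: k = rate = 0.0764 M·hr⁻¹.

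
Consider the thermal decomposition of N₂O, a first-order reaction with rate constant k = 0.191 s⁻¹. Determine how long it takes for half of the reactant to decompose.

3.629 s

Step 1: For a first-order reaction, t₁/₂ = ln(2)/k
Step 2: t₁/₂ = ln(2)/0.191
Step 3: t₁/₂ = 0.6931/0.191 = 3.629 s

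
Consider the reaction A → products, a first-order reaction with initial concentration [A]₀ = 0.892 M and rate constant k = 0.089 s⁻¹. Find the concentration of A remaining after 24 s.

0.1054 M

Step 1: For a first-order reaction: [A] = [A]₀ × e^(-kt)
Step 2: [A] = 0.892 × e^(-0.089 × 24)
Step 3: [A] = 0.892 × e^(-2.136)
Step 4: [A] = 0.892 × 0.118126 = 0.1054 M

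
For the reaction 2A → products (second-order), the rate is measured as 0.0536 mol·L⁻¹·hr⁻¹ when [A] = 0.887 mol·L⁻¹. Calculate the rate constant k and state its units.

0.06813 (mol·L⁻¹)⁻¹·hr⁻¹

Step 1: rate = k[A]^2, so k = rate / [A]^2.
Step 2: k = 0.0536 / (0.887)^2 = 0.0536 / 0.7868.
Step 3: k = 0.06813 (mol·L⁻¹)⁻¹·hr⁻¹.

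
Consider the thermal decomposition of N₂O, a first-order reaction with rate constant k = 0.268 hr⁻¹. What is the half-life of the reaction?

2.586 hr

Step 1: For a first-order reaction, t₁/₂ = ln(2)/k
Step 2: t₁/₂ = ln(2)/0.268
Step 3: t₁/₂ = 0.6931/0.268 = 2.586 hr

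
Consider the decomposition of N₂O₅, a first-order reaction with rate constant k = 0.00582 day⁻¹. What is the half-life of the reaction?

119.1 day

Step 1: For a first-order reaction, t₁/₂ = ln(2)/k
Step 2: t₁/₂ = ln(2)/0.00582
Step 3: t₁/₂ = 0.6931/0.00582 = 119.1 day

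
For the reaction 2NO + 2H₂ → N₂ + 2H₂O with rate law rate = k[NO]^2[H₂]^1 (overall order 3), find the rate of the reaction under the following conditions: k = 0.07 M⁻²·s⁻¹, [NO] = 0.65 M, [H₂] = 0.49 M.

0.01449 M/s

Step 1: The rate law is rate = k[NO]^2[H₂]^1, overall order = 2+1 = 3
Step 2: Substitute values: rate = 0.07 × (0.65)^2 × (0.49)^1
Step 3: rate = 0.07 × 0.4225 × 0.49 = 0.0144918 M/s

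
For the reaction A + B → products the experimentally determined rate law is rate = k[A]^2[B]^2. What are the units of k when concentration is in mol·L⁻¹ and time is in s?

(mol·L⁻¹)⁻³·s⁻¹

Step 1: Overall order = 2 + 2 = 4.
Step 2: rate has units mol·L⁻¹·s⁻¹; [A]^2[B]^2 has units (mol·L⁻¹)^4.
Step 3: k = rate/([A]^2[B]^2), so units of k = (mol·L⁻¹)^(1-4)·s⁻¹ = (mol·L⁻¹)⁻³·s⁻¹.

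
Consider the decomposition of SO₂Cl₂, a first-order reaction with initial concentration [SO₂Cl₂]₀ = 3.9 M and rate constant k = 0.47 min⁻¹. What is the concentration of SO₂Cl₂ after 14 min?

0.005413 M

Step 1: For a first-order reaction: [SO₂Cl₂] = [SO₂Cl₂]₀ × e^(-kt)
Step 2: [SO₂Cl₂] = 3.9 × e^(-0.47 × 14)
Step 3: [SO₂Cl₂] = 3.9 × e^(-6.58)
Step 4: [SO₂Cl₂] = 3.9 × 0.00138785 = 0.005413 M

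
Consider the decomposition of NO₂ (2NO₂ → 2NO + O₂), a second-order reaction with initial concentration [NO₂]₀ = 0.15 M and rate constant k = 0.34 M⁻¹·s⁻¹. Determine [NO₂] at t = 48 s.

0.0435 M

Step 1: For a second-order reaction: 1/[NO₂] = 1/[NO₂]₀ + kt
Step 2: 1/[NO₂] = 1/0.15 + 0.34 × 48
Step 3: 1/[NO₂] = 6.667 + 16.32 = 22.99
Step 4: [NO₂] = 1/22.99 = 0.0435 M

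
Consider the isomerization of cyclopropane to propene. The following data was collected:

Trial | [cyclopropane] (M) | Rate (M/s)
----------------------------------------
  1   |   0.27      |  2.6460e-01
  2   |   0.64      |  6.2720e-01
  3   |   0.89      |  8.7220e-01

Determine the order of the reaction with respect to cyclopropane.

first order (1)

Step 1: Compare trials to find order n where rate₂/rate₁ = ([cyclopropane]₂/[cyclopropane]₁)^n
Step 2: rate₂/rate₁ = 6.2720e-01/2.6460e-01 = 2.37
Step 3: [cyclopropane]₂/[cyclopropane]₁ = 0.64/0.27 = 2.37
Step 4: n = ln(2.37)/ln(2.37) = 1.00 ≈ 1
Step 5: The reaction is first order in cyclopropane.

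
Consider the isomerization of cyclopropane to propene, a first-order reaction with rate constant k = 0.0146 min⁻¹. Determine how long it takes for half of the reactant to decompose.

47.48 min

Step 1: For a first-order reaction, t₁/₂ = ln(2)/k
Step 2: t₁/₂ = ln(2)/0.0146
Step 3: t₁/₂ = 0.6931/0.0146 = 47.48 min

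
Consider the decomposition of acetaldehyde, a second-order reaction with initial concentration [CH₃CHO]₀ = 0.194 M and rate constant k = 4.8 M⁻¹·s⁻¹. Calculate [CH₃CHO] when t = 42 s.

0.004837 M

Step 1: For a second-order reaction: 1/[CH₃CHO] = 1/[CH₃CHO]₀ + kt
Step 2: 1/[CH₃CHO] = 1/0.194 + 4.8 × 42
Step 3: 1/[CH₃CHO] = 5.155 + 201.6 = 206.8
Step 4: [CH₃CHO] = 1/206.8 = 0.004837 M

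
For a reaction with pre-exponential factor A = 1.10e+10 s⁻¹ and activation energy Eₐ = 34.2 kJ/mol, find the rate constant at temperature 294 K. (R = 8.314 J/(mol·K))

9.22e+03 s⁻¹

Step 1: Use the Arrhenius equation: k = A × exp(-Eₐ/RT)
Step 2: Convert Eₐ to J/mol: 34.2 kJ/mol = 34200 J/mol
Step 3: Calculate the exponent: -Eₐ/(RT) = -34200/(8.314 × 294) = -13.99164
Step 4: k = 1.10e+10 × exp(-13.99164)
Step 5: k = 1.10e+10 × 8.38509e-07 = 9.2236e+03 s⁻¹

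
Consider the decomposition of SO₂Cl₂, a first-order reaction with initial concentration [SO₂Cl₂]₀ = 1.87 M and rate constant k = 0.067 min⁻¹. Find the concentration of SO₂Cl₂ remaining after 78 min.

0.01005 M

Step 1: For a first-order reaction: [SO₂Cl₂] = [SO₂Cl₂]₀ × e^(-kt)
Step 2: [SO₂Cl₂] = 1.87 × e^(-0.067 × 78)
Step 3: [SO₂Cl₂] = 1.87 × e^(-5.226)
Step 4: [SO₂Cl₂] = 1.87 × 0.00537498 = 0.01005 M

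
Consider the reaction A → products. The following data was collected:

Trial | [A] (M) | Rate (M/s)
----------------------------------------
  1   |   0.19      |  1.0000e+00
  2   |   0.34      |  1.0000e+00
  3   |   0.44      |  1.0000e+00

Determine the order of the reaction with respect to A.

zeroth order (0)

Step 1: Compare trials - when concentration changes, rate stays constant.
Step 2: rate₂/rate₁ = 1.0000e+00/1.0000e+00 = 1
Step 3: [A]₂/[A]₁ = 0.34/0.19 = 1.789
Step 4: Since rate ratio ≈ (conc ratio)^0, the reaction is zeroth order.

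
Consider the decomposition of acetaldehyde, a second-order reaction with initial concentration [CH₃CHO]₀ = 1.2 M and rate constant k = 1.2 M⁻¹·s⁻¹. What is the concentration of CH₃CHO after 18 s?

0.04458 M

Step 1: For a second-order reaction: 1/[CH₃CHO] = 1/[CH₃CHO]₀ + kt
Step 2: 1/[CH₃CHO] = 1/1.2 + 1.2 × 18
Step 3: 1/[CH₃CHO] = 0.8333 + 21.6 = 22.43
Step 4: [CH₃CHO] = 1/22.43 = 0.04458 M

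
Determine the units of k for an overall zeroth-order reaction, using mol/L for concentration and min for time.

mol/L·min⁻¹

Step 1: For overall order n, rate = k × (concentration)^n.
Step 2: Rate has units mol/L·min⁻¹; concentration term has units (mol/L)^0.
Step 3: k = rate / (concentration)^n, so units of k = (mol/L)^(1-0)·min⁻¹ = mol/L·min⁻¹.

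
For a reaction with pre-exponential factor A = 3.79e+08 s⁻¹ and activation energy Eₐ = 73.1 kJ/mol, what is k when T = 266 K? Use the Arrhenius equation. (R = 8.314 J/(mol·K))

1.67e-06 s⁻¹

Step 1: Use the Arrhenius equation: k = A × exp(-Eₐ/RT)
Step 2: Convert Eₐ to J/mol: 73.1 kJ/mol = 73100 J/mol
Step 3: Calculate the exponent: -Eₐ/(RT) = -73100/(8.314 × 266) = -33.05413
Step 4: k = 3.79e+08 × exp(-33.05413)
Step 5: k = 3.79e+08 × 4.41340e-15 = 1.6727e-06 s⁻¹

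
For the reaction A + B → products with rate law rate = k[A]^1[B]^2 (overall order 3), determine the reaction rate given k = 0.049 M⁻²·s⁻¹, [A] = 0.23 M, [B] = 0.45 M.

0.002282 M/s

Step 1: The rate law is rate = k[A]^1[B]^2, overall order = 1+2 = 3
Step 2: Substitute values: rate = 0.049 × (0.23)^1 × (0.45)^2
Step 3: rate = 0.049 × 0.23 × 0.2025 = 0.00228218 M/s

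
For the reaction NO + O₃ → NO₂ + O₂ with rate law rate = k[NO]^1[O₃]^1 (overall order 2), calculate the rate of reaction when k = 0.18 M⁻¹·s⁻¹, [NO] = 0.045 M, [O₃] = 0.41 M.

0.003321 M/s

Step 1: The rate law is rate = k[NO]^1[O₃]^1, overall order = 1+1 = 2
Step 2: Substitute values: rate = 0.18 × (0.045)^1 × (0.41)^1
Step 3: rate = 0.18 × 0.045 × 0.41 = 0.003321 M/s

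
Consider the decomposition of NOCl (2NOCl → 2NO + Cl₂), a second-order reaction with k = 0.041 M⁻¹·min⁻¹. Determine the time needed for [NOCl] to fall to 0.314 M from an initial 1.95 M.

65.17 min

Step 1: For second-order: t = (1/[NOCl] - 1/[NOCl]₀)/k
Step 2: t = (1/0.314 - 1/1.95)/0.041
Step 3: t = (3.185 - 0.5128)/0.041
Step 4: t = 2.672/0.041 = 65.17 min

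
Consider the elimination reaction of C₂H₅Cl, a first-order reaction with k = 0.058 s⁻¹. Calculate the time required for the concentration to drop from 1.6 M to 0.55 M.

18.41 s

Step 1: For first-order: t = ln([C₂H₅Cl]₀/[C₂H₅Cl])/k
Step 2: t = ln(1.6/0.55)/0.058
Step 3: t = ln(2.909)/0.058
Step 4: t = 1.068/0.058 = 18.41 s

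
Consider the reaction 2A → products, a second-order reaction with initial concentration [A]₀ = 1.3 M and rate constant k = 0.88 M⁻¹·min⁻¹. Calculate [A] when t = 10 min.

0.1045 M

Step 1: For a second-order reaction: 1/[A] = 1/[A]₀ + kt
Step 2: 1/[A] = 1/1.3 + 0.88 × 10
Step 3: 1/[A] = 0.7692 + 8.8 = 9.569
Step 4: [A] = 1/9.569 = 0.1045 M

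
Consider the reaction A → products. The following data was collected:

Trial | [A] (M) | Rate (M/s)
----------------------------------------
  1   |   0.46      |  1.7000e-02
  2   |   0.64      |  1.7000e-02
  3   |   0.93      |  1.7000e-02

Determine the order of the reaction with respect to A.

zeroth order (0)

Step 1: Compare trials - when concentration changes, rate stays constant.
Step 2: rate₂/rate₁ = 1.7000e-02/1.7000e-02 = 1
Step 3: [A]₂/[A]₁ = 0.64/0.46 = 1.391
Step 4: Since rate ratio ≈ (conc ratio)^0, the reaction is zeroth order.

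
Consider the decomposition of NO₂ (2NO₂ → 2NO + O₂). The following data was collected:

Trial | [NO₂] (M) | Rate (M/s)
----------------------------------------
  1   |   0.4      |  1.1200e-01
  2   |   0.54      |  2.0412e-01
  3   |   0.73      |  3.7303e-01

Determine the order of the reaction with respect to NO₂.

second order (2)

Step 1: Compare trials to find order n where rate₂/rate₁ = ([NO₂]₂/[NO₂]₁)^n
Step 2: rate₂/rate₁ = 2.0412e-01/1.1200e-01 = 1.822
Step 3: [NO₂]₂/[NO₂]₁ = 0.54/0.4 = 1.35
Step 4: n = ln(1.822)/ln(1.35) = 2.00 ≈ 2
Step 5: The reaction is second order in NO₂.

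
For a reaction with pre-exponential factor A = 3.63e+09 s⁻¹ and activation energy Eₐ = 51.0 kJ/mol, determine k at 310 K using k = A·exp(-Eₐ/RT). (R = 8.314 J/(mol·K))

9.25e+00 s⁻¹

Step 1: Use the Arrhenius equation: k = A × exp(-Eₐ/RT)
Step 2: Convert Eₐ to J/mol: 51.0 kJ/mol = 51000 J/mol
Step 3: Calculate the exponent: -Eₐ/(RT) = -51000/(8.314 × 310) = -19.78784
Step 4: k = 3.63e+09 × exp(-19.78784)
Step 5: k = 3.63e+09 × 2.54830e-09 = 9.2503e+00 s⁻¹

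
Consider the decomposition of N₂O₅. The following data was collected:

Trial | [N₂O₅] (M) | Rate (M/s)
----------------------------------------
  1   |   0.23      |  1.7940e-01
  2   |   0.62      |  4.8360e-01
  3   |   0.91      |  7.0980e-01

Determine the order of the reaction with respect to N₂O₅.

first order (1)

Step 1: Compare trials to find order n where rate₂/rate₁ = ([N₂O₅]₂/[N₂O₅]₁)^n
Step 2: rate₂/rate₁ = 4.8360e-01/1.7940e-01 = 2.696
Step 3: [N₂O₅]₂/[N₂O₅]₁ = 0.62/0.23 = 2.696
Step 4: n = ln(2.696)/ln(2.696) = 1.00 ≈ 1
Step 5: The reaction is first order in N₂O₅.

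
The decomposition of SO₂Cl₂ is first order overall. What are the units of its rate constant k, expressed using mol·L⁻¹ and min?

min⁻¹

Step 1: For overall order n, rate = k × (concentration)^n.
Step 2: Rate has units mol·L⁻¹·min⁻¹; concentration term has units (mol·L⁻¹)^1.
Step 3: k = rate / (concentration)^n, so units of k = (mol·L⁻¹)^(1-1)·min⁻¹ = min⁻¹.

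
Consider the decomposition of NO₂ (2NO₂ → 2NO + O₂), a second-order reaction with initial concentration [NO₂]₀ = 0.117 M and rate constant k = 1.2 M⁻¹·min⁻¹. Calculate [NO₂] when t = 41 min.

0.01732 M

Step 1: For a second-order reaction: 1/[NO₂] = 1/[NO₂]₀ + kt
Step 2: 1/[NO₂] = 1/0.117 + 1.2 × 41
Step 3: 1/[NO₂] = 8.547 + 49.2 = 57.75
Step 4: [NO₂] = 1/57.75 = 0.01732 M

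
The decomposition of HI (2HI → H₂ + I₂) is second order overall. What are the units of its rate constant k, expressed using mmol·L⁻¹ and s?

(mmol·L⁻¹)⁻¹·s⁻¹

Step 1: For overall order n, rate = k × (concentration)^n.
Step 2: Rate has units mmol·L⁻¹·s⁻¹; concentration term has units (mmol·L⁻¹)^2.
Step 3: k = rate / (concentration)^n, so units of k = (mmol·L⁻¹)^(1-2)·s⁻¹ = (mmol·L⁻¹)⁻¹·s⁻¹.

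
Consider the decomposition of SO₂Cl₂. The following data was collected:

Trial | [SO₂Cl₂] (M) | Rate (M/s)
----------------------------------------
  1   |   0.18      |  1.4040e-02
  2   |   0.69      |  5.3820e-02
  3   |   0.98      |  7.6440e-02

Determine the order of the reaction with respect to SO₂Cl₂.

first order (1)

Step 1: Compare trials to find order n where rate₂/rate₁ = ([SO₂Cl₂]₂/[SO₂Cl₂]₁)^n
Step 2: rate₂/rate₁ = 5.3820e-02/1.4040e-02 = 3.833
Step 3: [SO₂Cl₂]₂/[SO₂Cl₂]₁ = 0.69/0.18 = 3.833
Step 4: n = ln(3.833)/ln(3.833) = 1.00 ≈ 1
Step 5: The reaction is first order in SO₂Cl₂.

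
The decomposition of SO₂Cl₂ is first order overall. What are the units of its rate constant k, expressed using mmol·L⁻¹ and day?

day⁻¹

Step 1: For overall order n, rate = k × (concentration)^n.
Step 2: Rate has units mmol·L⁻¹·day⁻¹; concentration term has units (mmol·L⁻¹)^1.
Step 3: k = rate / (concentration)^n, so units of k = (mmol·L⁻¹)^(1-1)·day⁻¹ = day⁻¹.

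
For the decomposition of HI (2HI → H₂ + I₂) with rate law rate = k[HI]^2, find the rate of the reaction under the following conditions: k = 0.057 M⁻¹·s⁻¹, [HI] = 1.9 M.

0.2058 M/s

Step 1: Identify the rate law: rate = k[HI]^2
Step 2: Substitute values: rate = 0.057 × (1.9)^2
Step 3: Calculate: rate = 0.057 × 3.61 = 0.20577 M/s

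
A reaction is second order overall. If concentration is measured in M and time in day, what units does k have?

M⁻¹·day⁻¹

Step 1: For overall order n, rate = k × (concentration)^n.
Step 2: Rate has units M·day⁻¹; concentration term has units M^2.
Step 3: k = rate / (concentration)^n, so units of k = M^(1-2)·day⁻¹ = M⁻¹·day⁻¹.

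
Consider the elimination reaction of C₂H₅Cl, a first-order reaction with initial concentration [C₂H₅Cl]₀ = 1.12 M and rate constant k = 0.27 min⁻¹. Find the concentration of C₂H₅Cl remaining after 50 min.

1.535e-06 M

Step 1: For a first-order reaction: [C₂H₅Cl] = [C₂H₅Cl]₀ × e^(-kt)
Step 2: [C₂H₅Cl] = 1.12 × e^(-0.27 × 50)
Step 3: [C₂H₅Cl] = 1.12 × e^(-13.5)
Step 4: [C₂H₅Cl] = 1.12 × 1.37096e-06 = 1.535e-06 M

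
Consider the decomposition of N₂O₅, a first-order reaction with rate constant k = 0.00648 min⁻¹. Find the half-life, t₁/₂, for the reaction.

107 min

Step 1: For a first-order reaction, t₁/₂ = ln(2)/k
Step 2: t₁/₂ = ln(2)/0.00648
Step 3: t₁/₂ = 0.6931/0.00648 = 107 min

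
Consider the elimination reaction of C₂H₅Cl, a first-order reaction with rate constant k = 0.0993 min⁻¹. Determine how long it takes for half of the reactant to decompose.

6.98 min

Step 1: For a first-order reaction, t₁/₂ = ln(2)/k
Step 2: t₁/₂ = ln(2)/0.0993
Step 3: t₁/₂ = 0.6931/0.0993 = 6.98 min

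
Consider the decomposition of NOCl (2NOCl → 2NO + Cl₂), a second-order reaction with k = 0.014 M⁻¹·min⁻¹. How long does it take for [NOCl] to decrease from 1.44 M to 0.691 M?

53.77 min

Step 1: For second-order: t = (1/[NOCl] - 1/[NOCl]₀)/k
Step 2: t = (1/0.691 - 1/1.44)/0.014
Step 3: t = (1.447 - 0.6944)/0.014
Step 4: t = 0.7527/0.014 = 53.77 min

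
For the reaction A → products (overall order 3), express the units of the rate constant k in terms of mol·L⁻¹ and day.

(mol·L⁻¹)⁻²·day⁻¹

Step 1: For overall order n, rate = k × (concentration)^n.
Step 2: Rate has units mol·L⁻¹·day⁻¹; concentration term has units (mol·L⁻¹)^3.
Step 3: k = rate / (concentration)^n, so units of k = (mol·L⁻¹)^(1-3)·day⁻¹ = (mol·L⁻¹)⁻²·day⁻¹.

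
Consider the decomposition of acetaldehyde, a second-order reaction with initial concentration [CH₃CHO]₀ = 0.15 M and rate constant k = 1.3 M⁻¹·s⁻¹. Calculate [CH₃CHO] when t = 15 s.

0.03822 M

Step 1: For a second-order reaction: 1/[CH₃CHO] = 1/[CH₃CHO]₀ + kt
Step 2: 1/[CH₃CHO] = 1/0.15 + 1.3 × 15
Step 3: 1/[CH₃CHO] = 6.667 + 19.5 = 26.17
Step 4: [CH₃CHO] = 1/26.17 = 0.03822 M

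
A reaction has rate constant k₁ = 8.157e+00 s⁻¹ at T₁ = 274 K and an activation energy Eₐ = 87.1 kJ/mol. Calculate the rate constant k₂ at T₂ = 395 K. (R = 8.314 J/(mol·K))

9.958e+05 s⁻¹

Step 1: Use the two-temperature Arrhenius form: ln(k₂/k₁) = -Eₐ/R × (1/T₂ - 1/T₁)
Step 2: Convert Eₐ to J/mol: 87.1 kJ/mol = 87100 J/mol
Step 3: 1/T₂ - 1/T₁ = 1/395 - 1/274 = -1.117989e-03 K⁻¹
Step 4: ln(k₂/k₁) = -87100/8.314 × -1.117989e-03 = 11.71239
Step 5: k₂ = k₁ × exp(11.71239) = 8.157e+00 × 1.22075e+05 = 9.958e+05 s⁻¹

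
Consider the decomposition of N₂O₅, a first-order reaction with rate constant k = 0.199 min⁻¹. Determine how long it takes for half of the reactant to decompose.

3.483 min

Step 1: For a first-order reaction, t₁/₂ = ln(2)/k
Step 2: t₁/₂ = ln(2)/0.199
Step 3: t₁/₂ = 0.6931/0.199 = 3.483 min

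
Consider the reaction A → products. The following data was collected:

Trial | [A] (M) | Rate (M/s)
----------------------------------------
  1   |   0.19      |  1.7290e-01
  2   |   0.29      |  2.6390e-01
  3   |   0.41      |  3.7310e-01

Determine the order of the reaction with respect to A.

first order (1)

Step 1: Compare trials to find order n where rate₂/rate₁ = ([A]₂/[A]₁)^n
Step 2: rate₂/rate₁ = 2.6390e-01/1.7290e-01 = 1.526
Step 3: [A]₂/[A]₁ = 0.29/0.19 = 1.526
Step 4: n = ln(1.526)/ln(1.526) = 1.00 ≈ 1
Step 5: The reaction is first order in A.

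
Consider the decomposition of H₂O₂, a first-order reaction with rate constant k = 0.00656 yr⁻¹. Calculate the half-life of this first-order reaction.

105.7 yr

Step 1: For a first-order reaction, t₁/₂ = ln(2)/k
Step 2: t₁/₂ = ln(2)/0.00656
Step 3: t₁/₂ = 0.6931/0.00656 = 105.7 yr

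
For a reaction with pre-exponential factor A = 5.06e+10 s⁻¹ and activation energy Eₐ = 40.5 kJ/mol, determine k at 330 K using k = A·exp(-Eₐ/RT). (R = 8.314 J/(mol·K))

1.96e+04 s⁻¹

Step 1: Use the Arrhenius equation: k = A × exp(-Eₐ/RT)
Step 2: Convert Eₐ to J/mol: 40.5 kJ/mol = 40500 J/mol
Step 3: Calculate the exponent: -Eₐ/(RT) = -40500/(8.314 × 330) = -14.76152
Step 4: k = 5.06e+10 × exp(-14.76152)
Step 5: k = 5.06e+10 × 3.88287e-07 = 1.9647e+04 s⁻¹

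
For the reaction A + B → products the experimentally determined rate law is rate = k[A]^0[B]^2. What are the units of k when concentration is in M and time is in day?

M⁻¹·day⁻¹

Step 1: Overall order = 0 + 2 = 2.
Step 2: rate has units M·day⁻¹; [A]^0[B]^2 has units M^2.
Step 3: k = rate/([A]^0[B]^2), so units of k = M^(1-2)·day⁻¹ = M⁻¹·day⁻¹.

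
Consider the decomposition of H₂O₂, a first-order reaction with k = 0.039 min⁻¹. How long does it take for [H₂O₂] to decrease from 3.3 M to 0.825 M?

35.55 min

Step 1: For first-order: t = ln([H₂O₂]₀/[H₂O₂])/k
Step 2: t = ln(3.3/0.825)/0.039
Step 3: t = ln(4)/0.039
Step 4: t = 1.386/0.039 = 35.55 min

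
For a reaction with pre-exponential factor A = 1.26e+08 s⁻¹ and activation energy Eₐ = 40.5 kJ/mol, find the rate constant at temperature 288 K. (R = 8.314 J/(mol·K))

5.68e+00 s⁻¹

Step 1: Use the Arrhenius equation: k = A × exp(-Eₐ/RT)
Step 2: Convert Eₐ to J/mol: 40.5 kJ/mol = 40500 J/mol
Step 3: Calculate the exponent: -Eₐ/(RT) = -40500/(8.314 × 288) = -16.91424
Step 4: k = 1.26e+08 × exp(-16.91424)
Step 5: k = 1.26e+08 × 4.51065e-08 = 5.6834e+00 s⁻¹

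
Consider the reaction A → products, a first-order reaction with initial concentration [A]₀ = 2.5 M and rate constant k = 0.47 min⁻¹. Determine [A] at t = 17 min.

0.0008471 M

Step 1: For a first-order reaction: [A] = [A]₀ × e^(-kt)
Step 2: [A] = 2.5 × e^(-0.47 × 17)
Step 3: [A] = 2.5 × e^(-7.99)
Step 4: [A] = 2.5 × 0.000338834 = 0.0008471 M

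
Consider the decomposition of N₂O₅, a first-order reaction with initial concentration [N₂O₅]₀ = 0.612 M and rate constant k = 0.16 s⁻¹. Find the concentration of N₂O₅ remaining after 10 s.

0.1236 M

Step 1: For a first-order reaction: [N₂O₅] = [N₂O₅]₀ × e^(-kt)
Step 2: [N₂O₅] = 0.612 × e^(-0.16 × 10)
Step 3: [N₂O₅] = 0.612 × e^(-1.6)
Step 4: [N₂O₅] = 0.612 × 0.201897 = 0.1236 M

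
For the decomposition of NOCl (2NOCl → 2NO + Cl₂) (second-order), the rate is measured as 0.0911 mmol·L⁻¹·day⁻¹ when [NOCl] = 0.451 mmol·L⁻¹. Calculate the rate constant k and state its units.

0.4479 (mmol·L⁻¹)⁻¹·day⁻¹

Step 1: rate = k[NOCl]^2, so k = rate / [NOCl]^2.
Step 2: k = 0.0911 / (0.451)^2 = 0.0911 / 0.2034.
Step 3: k = 0.4479 (mmol·L⁻¹)⁻¹·day⁻¹.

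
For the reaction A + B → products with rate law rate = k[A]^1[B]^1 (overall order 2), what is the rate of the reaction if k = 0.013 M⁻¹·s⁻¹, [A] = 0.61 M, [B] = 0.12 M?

0.0009516 M/s

Step 1: The rate law is rate = k[A]^1[B]^1, overall order = 1+1 = 2
Step 2: Substitute values: rate = 0.013 × (0.61)^1 × (0.12)^1
Step 3: rate = 0.013 × 0.61 × 0.12 = 0.0009516 M/s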